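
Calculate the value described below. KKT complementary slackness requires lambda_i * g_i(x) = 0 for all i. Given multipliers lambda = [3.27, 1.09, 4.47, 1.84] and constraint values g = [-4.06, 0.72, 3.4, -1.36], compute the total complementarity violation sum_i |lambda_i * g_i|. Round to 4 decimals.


KKT complementary slackness check:
lambda_1 * g_1 = 3.27 * -4.06 = -13.2762
lambda_2 * g_2 = 1.09 * 0.72 = 0.7848
lambda_3 * g_3 = 4.47 * 3.4 = 15.198
lambda_4 * g_4 = 1.84 * -1.36 = -2.5024
Total violation = 13.2762 + 0.7848 + 15.198 + 2.5024 = 31.7614


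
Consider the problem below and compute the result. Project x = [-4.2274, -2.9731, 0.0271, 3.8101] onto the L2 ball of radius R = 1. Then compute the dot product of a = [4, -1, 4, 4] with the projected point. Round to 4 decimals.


Step 1: Compute ||x|| (intermediates to 6 decimals).
||x|| = sqrt((-4.2274)^2 + (-2.9731)^2 + 0.0271^2 + 3.8101^2) = 6.42089
Step 2: Project.
Since ||x|| > R, scale = R/||x|| = 1/6.42089 = 0.155742, proj(x) = scale * x
proj(x) = [-0.658384, -0.463037, 0.004221, 0.593393]
Step 3: Dot product.
a^T * proj(x) = 4*(-0.658384) - 1*(-0.463037) + 4*0.004221 + 4*0.593393 = 0.22


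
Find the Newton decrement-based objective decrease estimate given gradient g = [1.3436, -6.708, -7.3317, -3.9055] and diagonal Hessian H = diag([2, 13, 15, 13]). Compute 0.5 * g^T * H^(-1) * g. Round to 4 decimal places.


Step 1: H is diagonal, so H^(-1) * g = [0.6718, -0.516, -0.4888, -0.3004].
Step 2: g^T H^(-1) g = sum_i g_i^2 / H_ii
  = (1.3436)^2/2 + (-6.708)^2/13 + (-7.3317)^2/15 + (-3.9055)^2/13
  = 0.9026 + 3.4613 + 3.5836 + 1.1733 = 9.1208
Step 3: Objective decrease = 0.5 * g^T H^(-1) g = 4.5604


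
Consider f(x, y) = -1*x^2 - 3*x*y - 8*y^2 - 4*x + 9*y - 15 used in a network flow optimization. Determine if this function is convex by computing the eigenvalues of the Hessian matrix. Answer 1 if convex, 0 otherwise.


The Hessian of f(x,y) = -1*x^2 - 3*x*y - 8*y^2 - 4*x + 9*y - 15 is:
H = [[-2, -3], [-3, -16]]
Trace = -2 - 16 = -18
Determinant = -2*-16 - (-3)^2 = 23
Discriminant = (-18)^2 - 4*23 = 232.0
Eigenvalues: lambda_1 = -16.6158, lambda_2 = -1.3842
The function is not convex.

0


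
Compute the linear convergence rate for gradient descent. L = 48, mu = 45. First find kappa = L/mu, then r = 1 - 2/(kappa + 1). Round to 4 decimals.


Step 1: Compute the condition number.
kappa = L/mu = 48/45 = 1.0667
Step 2: Compute the convergence rate.
r = 1 - 2/(kappa + 1) = 1 - 2*mu/(L + mu) = (L - mu)/(L + mu) = 3/93 = 0.0323


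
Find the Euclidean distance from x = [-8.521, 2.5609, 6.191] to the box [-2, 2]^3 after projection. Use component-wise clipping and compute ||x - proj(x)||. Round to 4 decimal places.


Project each component onto [-2, 2].
clip(-8.521) = -2.0, clip(2.5609) = 2.0, clip(6.191) = 2.0
Projection = [-2.0, 2.0, 2.0]
Squared diffs: [42.5234, 0.3146, 17.5645]
Distance = sqrt(60.4025) = 7.7719


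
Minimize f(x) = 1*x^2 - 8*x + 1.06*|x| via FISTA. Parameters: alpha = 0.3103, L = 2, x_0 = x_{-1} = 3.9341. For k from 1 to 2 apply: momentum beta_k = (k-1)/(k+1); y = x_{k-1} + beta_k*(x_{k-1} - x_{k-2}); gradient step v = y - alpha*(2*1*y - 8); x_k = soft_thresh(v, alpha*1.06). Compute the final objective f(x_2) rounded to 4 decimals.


FISTA on f(x) = 1*x^2 - 8*x + 1.06*|x|
L = 2, alpha = 0.3103
Iteration 1: beta = 0.0, y = 3.9341 + 0.0*(3.9341 - 3.9341) = 3.9341
  grad(y) = -0.1318, v = y - alpha*grad = 3.975
  prox(v) = soft_thresh(3.975, 0.3289) = 3.6461
Iteration 2: beta = 0.3333, y = 3.6461 + 0.3333*(3.6461 - 3.9341) = 3.5501
  grad(y) = -0.8999, v = y - alpha*grad = 3.8293
  prox(v) = soft_thresh(3.8293, 0.3289) = 3.5004
f(x_2) = 1*3.5004^2 - 8*3.5004 + 1.06*|3.5004| = -12.04


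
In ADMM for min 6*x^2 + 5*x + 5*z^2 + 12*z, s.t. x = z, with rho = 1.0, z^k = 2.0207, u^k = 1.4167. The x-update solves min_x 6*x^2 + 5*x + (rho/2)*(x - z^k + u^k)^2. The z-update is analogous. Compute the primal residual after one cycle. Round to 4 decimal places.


ADMM iteration with rho = 1.0, z^k = 2.0207, u^k = 1.4167
Step 1: x-update.
Minimize 6*x^2 + 5*x + (1.0/2)*(x - 2.0207 + 1.4167)^2
FOC: (2*6 + 1.0)*x = -5 + 1.0*(2.0207 - 1.4167)
x^{k+1} = -0.3382
Step 2: z-update.
Minimize 5*z^2 + 12*z + (1.0/2)*(-0.3382 - z + 1.4167)^2
FOC: (2*5 + 1.0)*z = -12 + 1.0*(-0.3382 + 1.4167)
z^{k+1} = -0.9929
Step 3: u-update.
u^{k+1} = 1.4167 - 0.3382 + 0.9929 = 2.0714
Step 4: Primal residual = |-0.3382 + 0.9929| = 0.6547


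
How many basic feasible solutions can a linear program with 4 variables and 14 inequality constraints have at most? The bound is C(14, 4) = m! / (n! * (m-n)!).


Each vertex corresponds to some choice of n active constraints out of m, so the number of vertices is at most C(m, n) = m! / (n!(m-n)!).
m = 14, n = 4
Numerator: 14 * 13 * 12 * 11
Denominator: 4! = 24
C(14, 4) = 1001


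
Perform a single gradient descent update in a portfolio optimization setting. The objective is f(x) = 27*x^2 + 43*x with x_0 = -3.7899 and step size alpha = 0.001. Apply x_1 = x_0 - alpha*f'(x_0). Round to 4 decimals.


We compute the gradient at x_0 and apply the update.
f'(x) = 54*x + 43
f'(-3.7899) = 54*-3.7899 + 43 = -161.6546
x_1 = -3.7899 - 0.001*-161.6546 = -3.6282


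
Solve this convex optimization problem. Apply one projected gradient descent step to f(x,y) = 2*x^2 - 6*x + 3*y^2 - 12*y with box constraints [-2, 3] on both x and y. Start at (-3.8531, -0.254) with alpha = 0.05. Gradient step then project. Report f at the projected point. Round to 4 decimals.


Step 1: Compute gradient at (-3.8531, -0.254).
grad_x = 2*2*-3.8531 - 6 = -21.4124
grad_y = 2*3*-0.254 - 12 = -13.524
Step 2: Gradient step.
x_raw = -3.8531 - 0.05*-21.4124 = -2.7825
y_raw = -0.254 - 0.05*-13.524 = 0.4222
Step 3: Project onto [-2, 3].
x_proj = clip(-2.7825) = -2.0
y_proj = clip(0.4222) = 0.4222
Step 4: Evaluate f.
f(-2.0, 0.4222) = 15.4684


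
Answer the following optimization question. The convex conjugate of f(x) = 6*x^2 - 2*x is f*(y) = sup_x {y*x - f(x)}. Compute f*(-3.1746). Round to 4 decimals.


f*(y) = sup_x {y*x - a*x^2 - b*x} = sup_x {(y-b)*x - a*x^2}
FOC: (y - b) - 2a*x = 0 => x* = (y - b)/(2a)
x* = (-3.1746 + 2)/(2*6) = -0.0979
f*(-3.1746) = (y-b)^2/(4a) = (-3.1746 + 2)^2/(4*6)
= 1.3797/24 = 0.0575


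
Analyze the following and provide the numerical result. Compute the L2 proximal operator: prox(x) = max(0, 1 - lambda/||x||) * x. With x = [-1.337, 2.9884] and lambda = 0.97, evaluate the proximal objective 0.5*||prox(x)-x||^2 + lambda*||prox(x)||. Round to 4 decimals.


Step 1: Compute ||x||.
||x|| = 3.2739
Step 2: Compute scaling factor.
scale = max(0, 1 - 0.97/3.2739) = 0.7037
Step 3: prox(x) = [-0.9409, 2.103]
||prox(x)|| = 2.3039
Step 4: Proximal objective.
0.5*||prox-x||^2 = 0.4705
lambda*||prox|| = 2.2348
Total = 2.7052


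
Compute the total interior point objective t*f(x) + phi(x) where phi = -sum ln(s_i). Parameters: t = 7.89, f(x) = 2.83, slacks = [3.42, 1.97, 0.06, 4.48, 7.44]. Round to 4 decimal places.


Step 1: Compute log-barrier.
ln values: [1.2296, 0.678, -2.8134, 1.4996, 2.0069]
phi = -(1.2296 + 0.678 - 2.8134 + 1.4996 + 2.0069) = -2.6008
Step 2: Compute augmented objective.
t*f(x) = 7.89*2.83 = 22.3287
Total = 22.3287 - 2.6008 = 19.7279


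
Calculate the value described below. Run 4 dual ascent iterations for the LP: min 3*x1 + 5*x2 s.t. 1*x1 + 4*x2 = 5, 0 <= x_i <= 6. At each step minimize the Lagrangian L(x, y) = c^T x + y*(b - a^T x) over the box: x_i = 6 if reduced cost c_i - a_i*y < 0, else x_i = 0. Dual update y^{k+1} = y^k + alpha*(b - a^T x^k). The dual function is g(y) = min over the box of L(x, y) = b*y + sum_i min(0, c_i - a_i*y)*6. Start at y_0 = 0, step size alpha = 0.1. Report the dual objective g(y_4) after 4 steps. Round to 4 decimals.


Dual ascent for LP: min 3*x1 + 5*x2, 1*x1 + 4*x2 = 5, 0 <= x_i <= 6
Step 1: y^k = 0.0, reduced costs: (3.0, 5.0)
  x^k = (0.0, 0.0), subgradient = b - a^T x = 5.0
  y^{k+1} = 0.0 + 0.1*5.0 = 0.5
Step 2: y^k = 0.5, reduced costs: (2.5, 3.0)
  x^k = (0.0, 0.0), subgradient = b - a^T x = 5.0
  y^{k+1} = 0.5 + 0.1*5.0 = 1.0
Step 3: y^k = 1.0, reduced costs: (2.0, 1.0)
  x^k = (0.0, 0.0), subgradient = b - a^T x = 5.0
  y^{k+1} = 1.0 + 0.1*5.0 = 1.5
Step 4: y^k = 1.5, reduced costs: (1.5, -1.0)
  x^k = (0.0, 6.0), subgradient = b - a^T x = -19.0
  y^{k+1} = 1.5 + 0.1*-19.0 = -0.4
Dual objective at y_4 = -0.4: reduced costs (3.4, 6.6), box minimizer x = (0.0, 0.0)
g(y_4) = b*y + (c1 - a1*y)*x1 + (c2 - a2*y)*x2 = 5*(-0.4) + 3.4*0.0 + 6.6*0.0 = -2.0 + 0.0 + 0.0 = -2.0


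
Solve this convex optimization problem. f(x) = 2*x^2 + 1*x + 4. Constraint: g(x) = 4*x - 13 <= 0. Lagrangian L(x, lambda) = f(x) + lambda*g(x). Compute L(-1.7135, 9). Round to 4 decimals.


Step 1: Evaluate f(x).
f(-1.7135) = 2*(-1.7135)^2 + 1*(-1.7135) + 4 = 8.1587
Step 2: Evaluate g(x).
g(-1.7135) = 4*-1.7135 - 13 = -19.854
Step 3: Compute Lagrangian.
L = 8.1587 + 9*-19.854 = -170.5273


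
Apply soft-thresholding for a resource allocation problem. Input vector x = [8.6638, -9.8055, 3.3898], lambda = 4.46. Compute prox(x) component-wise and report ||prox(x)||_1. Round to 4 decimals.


Soft-thresholding with lambda = 4.46:
prox(8.6638) = sign(8.6638)*max(|8.6638| - 4.46, 0) = 4.2038
prox(-9.8055) = sign(-9.8055)*max(|-9.8055| - 4.46, 0) = -5.3455
prox(3.3898) = sign(3.3898)*max(|3.3898| - 4.46, 0) = 0.0
prox(x) = [4.2038, -5.3455, 0.0]
||prox(x)||_1 = 4.2038 + 5.3455 + 0.0 = 9.5493


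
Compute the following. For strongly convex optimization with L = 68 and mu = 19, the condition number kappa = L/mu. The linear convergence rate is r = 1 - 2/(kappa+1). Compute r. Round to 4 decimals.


Step 1: Compute the condition number.
kappa = L/mu = 68/19 = 3.5789
Step 2: Compute the convergence rate.
r = 1 - 2/(kappa + 1) = 1 - 2*mu/(L + mu) = (L - mu)/(L + mu) = 49/87 = 0.5632


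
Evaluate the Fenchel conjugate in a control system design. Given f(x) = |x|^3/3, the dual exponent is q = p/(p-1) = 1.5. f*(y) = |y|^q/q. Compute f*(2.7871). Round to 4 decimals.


The conjugate exponent q satisfies 1/p + 1/q = 1.
p = 3, so q = 3/(3 - 1) = 1.5
|y|^q = 2.7871^1.5 = 4.653
f*(2.7871) = 4.653 / 1.5 = 3.102


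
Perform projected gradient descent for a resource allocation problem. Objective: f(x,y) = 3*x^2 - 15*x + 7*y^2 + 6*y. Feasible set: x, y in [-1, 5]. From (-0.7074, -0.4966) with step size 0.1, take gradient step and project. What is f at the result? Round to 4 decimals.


Step 1: Compute gradient at (-0.7074, -0.4966).
grad_x = 2*3*-0.7074 - 15 = -19.2444
grad_y = 2*7*-0.4966 + 6 = -0.9524
Step 2: Gradient step.
x_raw = -0.7074 - 0.1*-19.2444 = 1.217
y_raw = -0.4966 - 0.1*-0.9524 = -0.4014
Step 3: Project onto [-1, 5].
x_proj = clip(1.217) = 1.217
y_proj = clip(-0.4014) = -0.4014
Step 4: Evaluate f.
f(1.217, -0.4014) = -15.0926


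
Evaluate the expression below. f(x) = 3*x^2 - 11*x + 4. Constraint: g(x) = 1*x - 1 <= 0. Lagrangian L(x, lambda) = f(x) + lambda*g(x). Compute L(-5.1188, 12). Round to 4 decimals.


Step 1: Evaluate f(x).
f(-5.1188) = 3*(-5.1188)^2 - 11*(-5.1188) + 4 = 138.9131
Step 2: Evaluate g(x).
g(-5.1188) = 1*-5.1188 - 1 = -6.1188
Step 3: Compute Lagrangian.
L = 138.9131 + 12*-6.1188 = 65.4875


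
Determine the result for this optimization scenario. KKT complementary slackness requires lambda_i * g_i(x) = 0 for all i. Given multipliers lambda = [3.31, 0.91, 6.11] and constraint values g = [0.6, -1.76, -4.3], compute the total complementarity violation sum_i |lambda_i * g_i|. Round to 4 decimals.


KKT complementary slackness check:
lambda_1 * g_1 = 3.31 * 0.6 = 1.986
lambda_2 * g_2 = 0.91 * -1.76 = -1.6016
lambda_3 * g_3 = 6.11 * -4.3 = -26.273
Total violation = 1.986 + 1.6016 + 26.273 = 29.8606


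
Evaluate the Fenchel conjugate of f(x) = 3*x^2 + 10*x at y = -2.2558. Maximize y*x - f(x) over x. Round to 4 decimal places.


f*(y) = sup_x {y*x - a*x^2 - b*x} = sup_x {(y-b)*x - a*x^2}
FOC: (y - b) - 2a*x = 0 => x* = (y - b)/(2a)
x* = (-2.2558 - 10)/(2*3) = -2.0426
f*(-2.2558) = (y-b)^2/(4a) = (-2.2558 - 10)^2/(4*3)
= 150.2046/12 = 12.5171


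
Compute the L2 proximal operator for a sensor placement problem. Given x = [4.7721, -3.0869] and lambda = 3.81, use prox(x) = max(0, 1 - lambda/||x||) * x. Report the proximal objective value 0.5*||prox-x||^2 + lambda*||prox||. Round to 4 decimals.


Step 1: Compute ||x||.
||x|| = 5.6835
Step 2: Compute scaling factor.
scale = max(0, 1 - 3.81/5.6835) = 0.3296
Step 3: prox(x) = [1.5731, -1.0176]
||prox(x)|| = 1.8735
Step 4: Proximal objective.
0.5*||prox-x||^2 = 7.2581
lambda*||prox|| = 7.138
Total = 14.396


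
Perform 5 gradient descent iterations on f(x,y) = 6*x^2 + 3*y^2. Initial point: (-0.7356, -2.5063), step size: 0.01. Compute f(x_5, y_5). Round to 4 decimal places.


Gradient descent on f(x,y) = 6*x^2 + 3*y^2.
Starting point: (-0.7356, -2.5063), alpha = 0.01
Step 1: grad_x = 2*6*-0.7356 = -8.8272, grad_y = 2*3*-2.5063 = -15.0378
  x_1 = -0.7356 - 0.01*-8.8272 = -0.6473
  y_1 = -2.5063 - 0.01*-15.0378 = -2.3559
Step 2: grad_x = 2*6*-0.6473 = -7.7679, grad_y = 2*3*-2.3559 = -14.1355
  x_2 = -0.6473 - 0.01*-7.7679 = -0.5696
  y_2 = -2.3559 - 0.01*-14.1355 = -2.2146
Step 3: grad_x = 2*6*-0.5696 = -6.8358, grad_y = 2*3*-2.2146 = -13.2874
  x_3 = -0.5696 - 0.01*-6.8358 = -0.5013
  y_3 = -2.2146 - 0.01*-13.2874 = -2.0817
Step 4: grad_x = 2*6*-0.5013 = -6.0155, grad_y = 2*3*-2.0817 = -12.4902
  x_4 = -0.5013 - 0.01*-6.0155 = -0.4411
  y_4 = -2.0817 - 0.01*-12.4902 = -1.9568
Step 5: grad_x = 2*6*-0.4411 = -5.2936, grad_y = 2*3*-1.9568 = -11.7407
  x_5 = -0.4411 - 0.01*-5.2936 = -0.3882
  y_5 = -1.9568 - 0.01*-11.7407 = -1.8394
f(-0.3882, -1.8394) = 6*(-0.3882)^2 + 3*(-1.8394)^2 = 11.0542


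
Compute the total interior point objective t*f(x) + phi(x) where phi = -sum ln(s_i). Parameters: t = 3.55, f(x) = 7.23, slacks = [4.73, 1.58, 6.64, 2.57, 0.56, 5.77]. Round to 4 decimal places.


Step 1: Compute log-barrier.
ln values: [1.5539, 0.4574, 1.8931, 0.9439, -0.5798, 1.7527]
phi = -(1.5539 + 0.4574 + 1.8931 + 0.9439 - 0.5798 + 1.7527) = -6.0212
Step 2: Compute augmented objective.
t*f(x) = 3.55*7.23 = 25.6665
Total = 25.6665 - 6.0212 = 19.6453


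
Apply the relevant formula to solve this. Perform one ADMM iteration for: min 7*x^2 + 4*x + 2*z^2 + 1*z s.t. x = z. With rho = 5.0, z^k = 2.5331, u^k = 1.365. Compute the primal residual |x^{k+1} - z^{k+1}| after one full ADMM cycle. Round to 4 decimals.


ADMM iteration with rho = 5.0, z^k = 2.5331, u^k = 1.365
Step 1: x-update.
Minimize 7*x^2 + 4*x + (5.0/2)*(x - 2.5331 + 1.365)^2
FOC: (2*7 + 5.0)*x = -4 + 5.0*(2.5331 - 1.365)
x^{k+1} = 0.0969
Step 2: z-update.
Minimize 2*z^2 + 1*z + (5.0/2)*(0.0969 - z + 1.365)^2
FOC: (2*2 + 5.0)*z = -1 + 5.0*(0.0969 + 1.365)
z^{k+1} = 0.701
Step 3: u-update.
u^{k+1} = 1.365 + 0.0969 - 0.701 = 0.7608
Step 4: Primal residual = |0.0969 - 0.701| = 0.6042


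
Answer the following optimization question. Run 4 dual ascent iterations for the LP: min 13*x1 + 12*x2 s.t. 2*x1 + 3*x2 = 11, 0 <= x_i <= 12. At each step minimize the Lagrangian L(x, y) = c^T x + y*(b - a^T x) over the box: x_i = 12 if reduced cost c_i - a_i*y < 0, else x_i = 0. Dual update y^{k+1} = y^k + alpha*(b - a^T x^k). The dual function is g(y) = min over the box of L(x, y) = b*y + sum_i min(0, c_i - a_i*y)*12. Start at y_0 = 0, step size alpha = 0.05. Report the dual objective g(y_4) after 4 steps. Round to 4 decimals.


Dual ascent for LP: min 13*x1 + 12*x2, 2*x1 + 3*x2 = 11, 0 <= x_i <= 12
Step 1: y^k = 0.0, reduced costs: (13.0, 12.0)
  x^k = (0.0, 0.0), subgradient = b - a^T x = 11.0
  y^{k+1} = 0.0 + 0.05*11.0 = 0.55
Step 2: y^k = 0.55, reduced costs: (11.9, 10.35)
  x^k = (0.0, 0.0), subgradient = b - a^T x = 11.0
  y^{k+1} = 0.55 + 0.05*11.0 = 1.1
Step 3: y^k = 1.1, reduced costs: (10.8, 8.7)
  x^k = (0.0, 0.0), subgradient = b - a^T x = 11.0
  y^{k+1} = 1.1 + 0.05*11.0 = 1.65
Step 4: y^k = 1.65, reduced costs: (9.7, 7.05)
  x^k = (0.0, 0.0), subgradient = b - a^T x = 11.0
  y^{k+1} = 1.65 + 0.05*11.0 = 2.2
Dual objective at y_4 = 2.2: reduced costs (8.6, 5.4), box minimizer x = (0.0, 0.0)
g(y_4) = b*y + (c1 - a1*y)*x1 + (c2 - a2*y)*x2 = 11*2.2 + 8.6*0.0 + 5.4*0.0 = 24.2 + 0.0 + 0.0 = 24.2


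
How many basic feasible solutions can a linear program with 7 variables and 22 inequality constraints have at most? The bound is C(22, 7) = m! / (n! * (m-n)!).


Each vertex corresponds to some choice of n active constraints out of m, so the number of vertices is at most C(m, n) = m! / (n!(m-n)!).
m = 22, n = 7
Numerator: 22 * 21 * 20 * 19 * 18 * 17 * 16
Denominator: 7! = 5040
C(22, 7) = 170544


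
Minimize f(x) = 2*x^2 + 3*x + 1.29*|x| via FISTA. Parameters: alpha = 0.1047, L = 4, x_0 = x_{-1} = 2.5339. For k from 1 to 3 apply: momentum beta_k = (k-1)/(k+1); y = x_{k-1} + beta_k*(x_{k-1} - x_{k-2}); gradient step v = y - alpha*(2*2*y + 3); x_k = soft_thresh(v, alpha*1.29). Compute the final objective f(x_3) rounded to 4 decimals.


FISTA on f(x) = 2*x^2 + 3*x + 1.29*|x|
L = 4, alpha = 0.1047
Iteration 1: beta = 0.0, y = 2.5339 + 0.0*(2.5339 - 2.5339) = 2.5339
  grad(y) = 13.1356, v = y - alpha*grad = 1.1586
  prox(v) = soft_thresh(1.1586, 0.1351) = 1.0235
Iteration 2: beta = 0.3333, y = 1.0235 + 0.3333*(1.0235 - 2.5339) = 0.5201
  grad(y) = 5.0803, v = y - alpha*grad = -0.0118
  prox(v) = soft_thresh(-0.0118, 0.1351) = 0.0
Iteration 3: beta = 0.5, y = 0.0 + 0.5*(0.0 - 1.0235) = -0.5118
  grad(y) = 0.9529, v = y - alpha*grad = -0.6115
  prox(v) = soft_thresh(-0.6115, 0.1351) = -0.4765
f(x_3) = 2*(-0.4765)^2 + 3*(-0.4765) + 1.29*|-0.4765| = -0.3607


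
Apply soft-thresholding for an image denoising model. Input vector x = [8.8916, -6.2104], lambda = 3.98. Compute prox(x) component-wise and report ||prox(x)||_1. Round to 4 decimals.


Soft-thresholding with lambda = 3.98:
prox(8.8916) = sign(8.8916)*max(|8.8916| - 3.98, 0) = 4.9116
prox(-6.2104) = sign(-6.2104)*max(|-6.2104| - 3.98, 0) = -2.2304
prox(x) = [4.9116, -2.2304]
||prox(x)||_1 = 4.9116 + 2.2304 = 7.142


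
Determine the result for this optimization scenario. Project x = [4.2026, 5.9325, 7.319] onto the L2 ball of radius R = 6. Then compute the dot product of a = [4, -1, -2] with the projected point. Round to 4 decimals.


Step 1: Compute ||x|| (intermediates to 6 decimals).
||x|| = sqrt(4.2026^2 + 5.9325^2 + 7.319^2) = 10.316209
Step 2: Project.
Since ||x|| > R, scale = R/||x|| = 6/10.316209 = 0.581609, proj(x) = scale * x
proj(x) = [2.44427, 3.450395, 4.256796]
Step 3: Dot product.
a^T * proj(x) = 4*2.44427 - 1*3.450395 - 2*4.256796 = -2.1869


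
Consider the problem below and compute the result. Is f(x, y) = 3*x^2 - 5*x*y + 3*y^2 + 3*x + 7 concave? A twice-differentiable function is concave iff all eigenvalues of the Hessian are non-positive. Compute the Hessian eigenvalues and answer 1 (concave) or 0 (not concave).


The Hessian of f(x,y) = 3*x^2 - 5*x*y + 3*y^2 + 3*x + 7 is:
H = [[6, -5], [-5, 6]]
Trace = 6 + 6 = 12
Determinant = 6*6 - (-5)^2 = 11
Discriminant = (12)^2 - 4*11 = 100.0
Eigenvalues: lambda_1 = 1.0, lambda_2 = 11.0
The function is not concave.

0


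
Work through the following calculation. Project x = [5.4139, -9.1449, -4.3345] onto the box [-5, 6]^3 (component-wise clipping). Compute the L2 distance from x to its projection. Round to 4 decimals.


Project each component onto [-5, 6].
clip(5.4139) = 5.4139, clip(-9.1449) = -5.0, clip(-4.3345) = -4.3345
Projection = [5.4139, -5.0, -4.3345]
Squared diffs: [0.0, 17.1802, 0.0]
Distance = sqrt(17.1802) = 4.1449


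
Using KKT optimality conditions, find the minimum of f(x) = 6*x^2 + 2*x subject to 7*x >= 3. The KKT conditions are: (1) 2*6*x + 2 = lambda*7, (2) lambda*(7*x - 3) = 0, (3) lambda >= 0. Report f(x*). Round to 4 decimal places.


Step 1: Try lambda = 0 (constraint inactive).
x_unc = -2/(2*6) = -0.1667
Check: 7*-0.1667 = -1.1669 < 3 -- violated!
Step 2: Constraint must be active: 7*x = 3
x* = 3/7 = 0.4286 (rounded; the exact value 3/7 is used below)
lambda = (2*6*(3/7) + 2)/7 = 1.0204
Step 3: Compute optimal value.
f(x*) = 6*(3/7)^2 + 2*(3/7) = 1.9592


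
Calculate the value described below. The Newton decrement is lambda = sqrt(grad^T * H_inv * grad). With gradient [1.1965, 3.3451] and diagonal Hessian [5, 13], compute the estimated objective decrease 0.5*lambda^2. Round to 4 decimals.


Step 1: H is diagonal, so H^(-1) * g = [0.2393, 0.2573].
Step 2: g^T H^(-1) g = sum_i g_i^2 / H_ii
  = (1.1965)^2/5 + (3.3451)^2/13
  = 0.2863 + 0.8607 = 1.1471
Step 3: Objective decrease = 0.5 * g^T H^(-1) g = 0.5735


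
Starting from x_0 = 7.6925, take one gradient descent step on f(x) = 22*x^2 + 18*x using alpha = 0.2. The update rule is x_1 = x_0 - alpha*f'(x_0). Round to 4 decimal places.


We compute the gradient at x_0 and apply the update.
f'(x) = 44*x + 18
f'(7.6925) = 44*7.6925 + 18 = 356.47
x_1 = 7.6925 - 0.2*356.47 = -63.6015


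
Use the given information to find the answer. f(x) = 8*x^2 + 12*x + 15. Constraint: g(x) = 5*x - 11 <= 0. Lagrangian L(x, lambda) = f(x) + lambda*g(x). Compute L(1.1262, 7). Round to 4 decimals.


Step 1: Evaluate f(x).
f(1.1262) = 8*1.1262^2 + 12*1.1262 + 15 = 38.661
Step 2: Evaluate g(x).
g(1.1262) = 5*1.1262 - 11 = -5.369
Step 3: Compute Lagrangian.
L = 38.661 + 7*-5.369 = 1.078


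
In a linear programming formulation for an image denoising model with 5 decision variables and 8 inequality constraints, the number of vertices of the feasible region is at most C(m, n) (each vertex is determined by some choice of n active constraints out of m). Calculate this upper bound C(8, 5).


Each vertex corresponds to some choice of n active constraints out of m, so the number of vertices is at most C(m, n) = m! / (n!(m-n)!).
m = 8, n = 5
Numerator: 8 * 7 * 6 * 5 * 4
Denominator: 5! = 120
C(8, 5) = 56


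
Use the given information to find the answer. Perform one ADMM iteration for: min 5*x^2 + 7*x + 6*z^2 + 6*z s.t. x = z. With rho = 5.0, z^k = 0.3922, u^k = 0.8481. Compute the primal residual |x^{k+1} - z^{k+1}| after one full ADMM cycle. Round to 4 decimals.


ADMM iteration with rho = 5.0, z^k = 0.3922, u^k = 0.8481
Step 1: x-update.
Minimize 5*x^2 + 7*x + (5.0/2)*(x - 0.3922 + 0.8481)^2
FOC: (2*5 + 5.0)*x = -7 + 5.0*(0.3922 - 0.8481)
x^{k+1} = -0.6186
Step 2: z-update.
Minimize 6*z^2 + 6*z + (5.0/2)*(-0.6186 - z + 0.8481)^2
FOC: (2*6 + 5.0)*z = -6 + 5.0*(-0.6186 + 0.8481)
z^{k+1} = -0.2855
Step 3: u-update.
u^{k+1} = 0.8481 - 0.6186 + 0.2855 = 0.5149
Step 4: Primal residual = |-0.6186 + 0.2855| = 0.3332


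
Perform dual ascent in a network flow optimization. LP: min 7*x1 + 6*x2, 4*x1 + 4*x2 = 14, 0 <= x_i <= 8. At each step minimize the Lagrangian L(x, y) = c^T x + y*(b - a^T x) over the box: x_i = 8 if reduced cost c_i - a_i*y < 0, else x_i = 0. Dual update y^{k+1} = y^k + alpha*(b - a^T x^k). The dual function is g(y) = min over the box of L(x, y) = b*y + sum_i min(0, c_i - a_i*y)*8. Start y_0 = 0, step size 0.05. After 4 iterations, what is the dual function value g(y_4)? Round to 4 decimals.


Dual ascent for LP: min 7*x1 + 6*x2, 4*x1 + 4*x2 = 14, 0 <= x_i <= 8
Step 1: y^k = 0.0, reduced costs: (7.0, 6.0)
  x^k = (0.0, 0.0), subgradient = b - a^T x = 14.0
  y^{k+1} = 0.0 + 0.05*14.0 = 0.7
Step 2: y^k = 0.7, reduced costs: (4.2, 3.2)
  x^k = (0.0, 0.0), subgradient = b - a^T x = 14.0
  y^{k+1} = 0.7 + 0.05*14.0 = 1.4
Step 3: y^k = 1.4, reduced costs: (1.4, 0.4)
  x^k = (0.0, 0.0), subgradient = b - a^T x = 14.0
  y^{k+1} = 1.4 + 0.05*14.0 = 2.1
Step 4: y^k = 2.1, reduced costs: (-1.4, -2.4)
  x^k = (8.0, 8.0), subgradient = b - a^T x = -50.0
  y^{k+1} = 2.1 + 0.05*-50.0 = -0.4
Dual objective at y_4 = -0.4: reduced costs (8.6, 7.6), box minimizer x = (0.0, 0.0)
g(y_4) = b*y + (c1 - a1*y)*x1 + (c2 - a2*y)*x2 = 14*(-0.4) + 8.6*0.0 + 7.6*0.0 = -5.6 + 0.0 + 0.0 = -5.6


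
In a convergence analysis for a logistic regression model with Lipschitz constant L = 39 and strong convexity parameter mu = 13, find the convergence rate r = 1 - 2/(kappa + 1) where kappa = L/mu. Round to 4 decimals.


Step 1: Compute the condition number.
kappa = L/mu = 39/13 = 3.0
Step 2: Compute the convergence rate.
r = 1 - 2/(kappa + 1) = 1 - 2*mu/(L + mu) = (L - mu)/(L + mu) = 26/52 = 0.5


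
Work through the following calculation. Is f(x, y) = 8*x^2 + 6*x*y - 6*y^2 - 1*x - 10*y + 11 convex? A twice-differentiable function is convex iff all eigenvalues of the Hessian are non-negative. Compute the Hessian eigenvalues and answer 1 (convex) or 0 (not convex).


The Hessian of f(x,y) = 8*x^2 + 6*x*y - 6*y^2 - 1*x - 10*y + 11 is:
H = [[16, 6], [6, -12]]
Trace = 16 - 12 = 4
Determinant = 16*-12 - (6)^2 = -228
Discriminant = (4)^2 - 4*-228 = 928.0
Eigenvalues: lambda_1 = -13.2315, lambda_2 = 17.2315
The function is not convex.

0


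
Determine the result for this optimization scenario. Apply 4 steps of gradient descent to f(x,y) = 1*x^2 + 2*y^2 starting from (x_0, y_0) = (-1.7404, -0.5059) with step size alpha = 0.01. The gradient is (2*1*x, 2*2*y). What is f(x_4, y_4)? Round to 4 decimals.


Gradient descent on f(x,y) = 1*x^2 + 2*y^2.
Starting point: (-1.7404, -0.5059), alpha = 0.01
Step 1: grad_x = 2*1*-1.7404 = -3.4808, grad_y = 2*2*-0.5059 = -2.0236
  x_1 = -1.7404 - 0.01*-3.4808 = -1.7056
  y_1 = -0.5059 - 0.01*-2.0236 = -0.4857
Step 2: grad_x = 2*1*-1.7056 = -3.4112, grad_y = 2*2*-0.4857 = -1.9427
  x_2 = -1.7056 - 0.01*-3.4112 = -1.6715
  y_2 = -0.4857 - 0.01*-1.9427 = -0.4662
Step 3: grad_x = 2*1*-1.6715 = -3.343, grad_y = 2*2*-0.4662 = -1.8649
  x_3 = -1.6715 - 0.01*-3.343 = -1.6381
  y_3 = -0.4662 - 0.01*-1.8649 = -0.4476
Step 4: grad_x = 2*1*-1.6381 = -3.2761, grad_y = 2*2*-0.4476 = -1.7904
  x_4 = -1.6381 - 0.01*-3.2761 = -1.6053
  y_4 = -0.4476 - 0.01*-1.7904 = -0.4297
f(-1.6053, -0.4297) = 1*(-1.6053)^2 + 2*(-0.4297)^2 = 2.9462


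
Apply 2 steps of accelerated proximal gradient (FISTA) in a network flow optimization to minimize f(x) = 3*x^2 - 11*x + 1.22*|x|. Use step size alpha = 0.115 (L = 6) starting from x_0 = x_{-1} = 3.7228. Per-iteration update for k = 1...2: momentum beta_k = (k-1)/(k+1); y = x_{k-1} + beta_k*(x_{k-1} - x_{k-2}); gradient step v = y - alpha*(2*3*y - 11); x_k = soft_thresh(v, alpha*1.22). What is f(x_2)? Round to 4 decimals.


FISTA on f(x) = 3*x^2 - 11*x + 1.22*|x|
L = 6, alpha = 0.115
Iteration 1: beta = 0.0, y = 3.7228 + 0.0*(3.7228 - 3.7228) = 3.7228
  grad(y) = 11.3368, v = y - alpha*grad = 2.4191
  prox(v) = soft_thresh(2.4191, 0.1403) = 2.2788
Iteration 2: beta = 0.3333, y = 2.2788 + 0.3333*(2.2788 - 3.7228) = 1.7974
  grad(y) = -0.2155, v = y - alpha*grad = 1.8222
  prox(v) = soft_thresh(1.8222, 0.1403) = 1.6819
f(x_2) = 3*1.6819^2 - 11*1.6819 + 1.22*|1.6819| = -7.9626


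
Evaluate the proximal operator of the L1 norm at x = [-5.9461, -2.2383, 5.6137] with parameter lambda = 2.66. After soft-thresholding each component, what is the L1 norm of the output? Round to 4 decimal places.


Soft-thresholding with lambda = 2.66:
prox(-5.9461) = sign(-5.9461)*max(|-5.9461| - 2.66, 0) = -3.2861
prox(-2.2383) = sign(-2.2383)*max(|-2.2383| - 2.66, 0) = 0.0
prox(5.6137) = sign(5.6137)*max(|5.6137| - 2.66, 0) = 2.9537
prox(x) = [-3.2861, 0.0, 2.9537]
||prox(x)||_1 = 3.2861 + 0.0 + 2.9537 = 6.2398


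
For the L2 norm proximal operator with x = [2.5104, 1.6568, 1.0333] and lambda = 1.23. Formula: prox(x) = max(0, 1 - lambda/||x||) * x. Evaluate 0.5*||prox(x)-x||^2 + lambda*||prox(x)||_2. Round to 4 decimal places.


Step 1: Compute ||x||.
||x|| = 3.1804
Step 2: Compute scaling factor.
scale = max(0, 1 - 1.23/3.1804) = 0.6133
Step 3: prox(x) = [1.5395, 1.016, 0.6337]
||prox(x)|| = 1.9504
Step 4: Proximal objective.
0.5*||prox-x||^2 = 0.7565
lambda*||prox|| = 2.399
Total = 3.1554


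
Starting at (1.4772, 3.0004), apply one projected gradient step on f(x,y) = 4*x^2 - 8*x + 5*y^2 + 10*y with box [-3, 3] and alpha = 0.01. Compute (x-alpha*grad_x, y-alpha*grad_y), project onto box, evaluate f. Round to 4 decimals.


Step 1: Compute gradient at (1.4772, 3.0004).
grad_x = 2*4*1.4772 - 8 = 3.8176
grad_y = 2*5*3.0004 + 10 = 40.004
Step 2: Gradient step.
x_raw = 1.4772 - 0.01*3.8176 = 1.439
y_raw = 3.0004 - 0.01*40.004 = 2.6004
Step 3: Project onto [-3, 3].
x_proj = clip(1.439) = 1.439
y_proj = clip(2.6004) = 2.6004
Step 4: Evaluate f.
f(1.439, 2.6004) = 56.5839


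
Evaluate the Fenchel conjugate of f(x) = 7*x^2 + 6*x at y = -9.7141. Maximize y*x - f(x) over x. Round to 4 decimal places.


f*(y) = sup_x {y*x - a*x^2 - b*x} = sup_x {(y-b)*x - a*x^2}
FOC: (y - b) - 2a*x = 0 => x* = (y - b)/(2a)
x* = (-9.7141 - 6)/(2*7) = -1.1224
f*(-9.7141) = (y-b)^2/(4a) = (-9.7141 - 6)^2/(4*7)
= 246.9329/28 = 8.819


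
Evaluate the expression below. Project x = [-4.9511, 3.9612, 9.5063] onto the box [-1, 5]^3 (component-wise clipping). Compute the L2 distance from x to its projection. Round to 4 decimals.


Project each component onto [-1, 5].
clip(-4.9511) = -1.0, clip(3.9612) = 3.9612, clip(9.5063) = 5.0
Projection = [-1.0, 3.9612, 5.0]
Squared diffs: [15.6112, 0.0, 20.3067]
Distance = sqrt(35.9179) = 5.9932


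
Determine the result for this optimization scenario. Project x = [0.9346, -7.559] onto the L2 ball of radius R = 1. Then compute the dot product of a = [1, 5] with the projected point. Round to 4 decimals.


Step 1: Compute ||x|| (intermediates to 6 decimals).
||x|| = sqrt(0.9346^2 + (-7.559)^2) = 7.616558
Step 2: Project.
Since ||x|| > R, scale = R/||x|| = 1/7.616558 = 0.131293, proj(x) = scale * x
proj(x) = [0.122706, -0.992444]
Step 3: Dot product.
a^T * proj(x) = 1*0.122706 + 5*(-0.992444) = -4.8395


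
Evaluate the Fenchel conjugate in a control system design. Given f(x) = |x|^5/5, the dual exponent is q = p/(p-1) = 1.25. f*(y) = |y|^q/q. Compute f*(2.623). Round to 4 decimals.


The conjugate exponent q satisfies 1/p + 1/q = 1.
p = 5, so q = 5/(5 - 1) = 1.25
|y|^q = 2.623^1.25 = 3.3381
f*(2.623) = 3.3381 / 1.25 = 2.6705


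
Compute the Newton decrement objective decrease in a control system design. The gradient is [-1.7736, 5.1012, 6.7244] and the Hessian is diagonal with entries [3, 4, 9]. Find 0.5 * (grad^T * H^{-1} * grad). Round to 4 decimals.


Step 1: H is diagonal, so H^(-1) * g = [-0.5912, 1.2753, 0.7472].
Step 2: g^T H^(-1) g = sum_i g_i^2 / H_ii
  = (-1.7736)^2/3 + (5.1012)^2/4 + (6.7244)^2/9
  = 1.0486 + 6.5056 + 5.0242 = 12.5783
Step 3: Objective decrease = 0.5 * g^T H^(-1) g = 6.2891


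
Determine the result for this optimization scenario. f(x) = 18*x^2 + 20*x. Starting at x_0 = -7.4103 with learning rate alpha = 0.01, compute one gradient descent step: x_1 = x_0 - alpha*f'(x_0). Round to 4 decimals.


We compute the gradient at x_0 and apply the update.
f'(x) = 36*x + 20
f'(-7.4103) = 36*-7.4103 + 20 = -246.7708
x_1 = -7.4103 - 0.01*-246.7708 = -4.9426


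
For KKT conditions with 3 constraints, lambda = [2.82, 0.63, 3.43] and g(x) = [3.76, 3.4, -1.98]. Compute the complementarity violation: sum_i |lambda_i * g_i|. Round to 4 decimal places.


KKT complementary slackness check:
lambda_1 * g_1 = 2.82 * 3.76 = 10.6032
lambda_2 * g_2 = 0.63 * 3.4 = 2.142
lambda_3 * g_3 = 3.43 * -1.98 = -6.7914
Total violation = 10.6032 + 2.142 + 6.7914 = 19.5366


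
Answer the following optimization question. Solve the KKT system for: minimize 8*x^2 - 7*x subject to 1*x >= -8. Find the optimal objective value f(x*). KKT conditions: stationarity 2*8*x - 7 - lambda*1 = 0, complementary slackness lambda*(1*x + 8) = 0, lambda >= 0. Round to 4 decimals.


Step 1: Try lambda = 0 (constraint inactive).
Stationarity: 2*8*x - 7 = 0
x* = 7/(2*8) = 0.4375
Check constraint: 1*0.4375 = 0.4375 >= -8 -- satisfied.
Step 2: Compute optimal value.
f(x*) = 8*0.4375^2 - 7*0.4375 = -1.5313


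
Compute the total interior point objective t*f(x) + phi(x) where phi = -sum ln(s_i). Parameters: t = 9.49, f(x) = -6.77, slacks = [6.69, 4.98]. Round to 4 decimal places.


Step 1: Compute log-barrier.
ln values: [1.9006, 1.6054]
phi = -(1.9006 + 1.6054) = -3.506
Step 2: Compute augmented objective.
t*f(x) = 9.49*-6.77 = -64.2473
Total = -64.2473 - 3.506 = -67.7533


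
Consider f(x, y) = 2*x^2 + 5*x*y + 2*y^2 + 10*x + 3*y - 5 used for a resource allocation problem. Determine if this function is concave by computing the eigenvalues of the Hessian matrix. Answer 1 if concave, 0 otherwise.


The Hessian of f(x,y) = 2*x^2 + 5*x*y + 2*y^2 + 10*x + 3*y - 5 is:
H = [[4, 5], [5, 4]]
Trace = 4 + 4 = 8
Determinant = 4*4 - (5)^2 = -9
Discriminant = (8)^2 - 4*-9 = 100.0
Eigenvalues: lambda_1 = -1.0, lambda_2 = 9.0
The function is not concave.

0


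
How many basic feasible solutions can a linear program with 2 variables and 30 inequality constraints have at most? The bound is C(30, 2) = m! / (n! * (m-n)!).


Each vertex corresponds to some choice of n active constraints out of m, so the number of vertices is at most C(m, n) = m! / (n!(m-n)!).
m = 30, n = 2
Numerator: 30 * 29
Denominator: 2! = 2
C(30, 2) = 435


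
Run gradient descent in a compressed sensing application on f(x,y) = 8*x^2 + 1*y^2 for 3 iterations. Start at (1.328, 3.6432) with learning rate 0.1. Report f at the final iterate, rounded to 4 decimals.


Gradient descent on f(x,y) = 8*x^2 + 1*y^2.
Starting point: (1.328, 3.6432), alpha = 0.1
Step 1: grad_x = 2*8*1.328 = 21.248, grad_y = 2*1*3.6432 = 7.2864
  x_1 = 1.328 - 0.1*21.248 = -0.7968
  y_1 = 3.6432 - 0.1*7.2864 = 2.9146
Step 2: grad_x = 2*8*-0.7968 = -12.7488, grad_y = 2*1*2.9146 = 5.8291
  x_2 = -0.7968 - 0.1*-12.7488 = 0.4781
  y_2 = 2.9146 - 0.1*5.8291 = 2.3316
Step 3: grad_x = 2*8*0.4781 = 7.6493, grad_y = 2*1*2.3316 = 4.6633
  x_3 = 0.4781 - 0.1*7.6493 = -0.2868
  y_3 = 2.3316 - 0.1*4.6633 = 1.8653
f(-0.2868, 1.8653) = 8*(-0.2868)^2 + 1*1.8653^2 = 4.1377


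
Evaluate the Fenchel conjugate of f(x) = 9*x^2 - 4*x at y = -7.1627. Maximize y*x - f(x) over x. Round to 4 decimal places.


f*(y) = sup_x {y*x - a*x^2 - b*x} = sup_x {(y-b)*x - a*x^2}
FOC: (y - b) - 2a*x = 0 => x* = (y - b)/(2a)
x* = (-7.1627 + 4)/(2*9) = -0.1757
f*(-7.1627) = (y-b)^2/(4a) = (-7.1627 + 4)^2/(4*9)
= 10.0027/36 = 0.2779


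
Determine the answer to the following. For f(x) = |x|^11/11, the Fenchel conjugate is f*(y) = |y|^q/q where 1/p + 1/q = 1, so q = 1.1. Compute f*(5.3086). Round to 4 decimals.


The conjugate exponent q satisfies 1/p + 1/q = 1.
p = 11, so q = 11/(11 - 1) = 1.1
|y|^q = 5.3086^1.1 = 6.273
f*(5.3086) = 6.273 / 1.1 = 5.7028


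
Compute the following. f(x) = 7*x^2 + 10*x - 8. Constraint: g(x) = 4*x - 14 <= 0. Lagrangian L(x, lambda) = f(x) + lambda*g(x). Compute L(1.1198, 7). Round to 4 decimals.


Step 1: Evaluate f(x).
f(1.1198) = 7*1.1198^2 + 10*1.1198 - 8 = 11.9757
Step 2: Evaluate g(x).
g(1.1198) = 4*1.1198 - 14 = -9.5208
Step 3: Compute Lagrangian.
L = 11.9757 + 7*-9.5208 = -54.6699


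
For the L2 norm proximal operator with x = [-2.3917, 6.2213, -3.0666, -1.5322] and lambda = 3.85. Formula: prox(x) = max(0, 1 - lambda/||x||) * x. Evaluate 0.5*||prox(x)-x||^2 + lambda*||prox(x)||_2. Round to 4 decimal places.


Step 1: Compute ||x||.
||x|| = 7.4951
Step 2: Compute scaling factor.
scale = max(0, 1 - 3.85/7.4951) = 0.4863
Step 3: prox(x) = [-1.1632, 3.0256, -1.4914, -0.7452]
||prox(x)|| = 3.6451
Step 4: Proximal objective.
0.5*||prox-x||^2 = 7.4113
lambda*||prox|| = 14.0336
Total = 21.4449


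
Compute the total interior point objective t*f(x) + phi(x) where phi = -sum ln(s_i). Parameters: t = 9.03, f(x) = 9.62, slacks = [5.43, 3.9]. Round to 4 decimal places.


Step 1: Compute log-barrier.
ln values: [1.6919, 1.361]
phi = -(1.6919 + 1.361) = -3.0529
Step 2: Compute augmented objective.
t*f(x) = 9.03*9.62 = 86.8686
Total = 86.8686 - 3.0529 = 83.8157


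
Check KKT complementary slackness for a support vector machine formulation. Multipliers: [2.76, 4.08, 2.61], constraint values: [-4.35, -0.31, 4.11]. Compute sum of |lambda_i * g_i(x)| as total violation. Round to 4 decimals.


KKT complementary slackness check:
lambda_1 * g_1 = 2.76 * -4.35 = -12.006
lambda_2 * g_2 = 4.08 * -0.31 = -1.2648
lambda_3 * g_3 = 2.61 * 4.11 = 10.7271
Total violation = 12.006 + 1.2648 + 10.7271 = 23.9979


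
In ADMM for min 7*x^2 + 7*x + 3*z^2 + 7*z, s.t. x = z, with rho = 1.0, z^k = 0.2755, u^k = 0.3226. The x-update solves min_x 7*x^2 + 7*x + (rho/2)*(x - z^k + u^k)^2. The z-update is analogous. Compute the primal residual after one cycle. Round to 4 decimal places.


ADMM iteration with rho = 1.0, z^k = 0.2755, u^k = 0.3226
Step 1: x-update.
Minimize 7*x^2 + 7*x + (1.0/2)*(x - 0.2755 + 0.3226)^2
FOC: (2*7 + 1.0)*x = -7 + 1.0*(0.2755 - 0.3226)
x^{k+1} = -0.4698
Step 2: z-update.
Minimize 3*z^2 + 7*z + (1.0/2)*(-0.4698 - z + 0.3226)^2
FOC: (2*3 + 1.0)*z = -7 + 1.0*(-0.4698 + 0.3226)
z^{k+1} = -1.021
Step 3: u-update.
u^{k+1} = 0.3226 - 0.4698 + 1.021 = 0.8738
Step 4: Primal residual = |-0.4698 + 1.021| = 0.5512


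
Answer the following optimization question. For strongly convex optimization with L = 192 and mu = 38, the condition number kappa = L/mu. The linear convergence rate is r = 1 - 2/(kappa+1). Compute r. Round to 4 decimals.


Step 1: Compute the condition number.
kappa = L/mu = 192/38 = 5.0526
Step 2: Compute the convergence rate.
r = 1 - 2/(kappa + 1) = 1 - 2*mu/(L + mu) = (L - mu)/(L + mu) = 154/230 = 0.6696


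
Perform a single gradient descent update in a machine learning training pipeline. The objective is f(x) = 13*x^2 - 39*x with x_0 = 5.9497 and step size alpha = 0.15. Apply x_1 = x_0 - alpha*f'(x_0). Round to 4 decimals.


We compute the gradient at x_0 and apply the update.
f'(x) = 26*x - 39
f'(5.9497) = 26*5.9497 - 39 = 115.6922
x_1 = 5.9497 - 0.15*115.6922 = -11.4041


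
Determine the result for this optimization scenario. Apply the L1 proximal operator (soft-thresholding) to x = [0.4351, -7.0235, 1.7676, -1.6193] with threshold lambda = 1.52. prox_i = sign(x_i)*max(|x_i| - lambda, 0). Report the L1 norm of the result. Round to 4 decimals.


Soft-thresholding with lambda = 1.52:
prox(0.4351) = sign(0.4351)*max(|0.4351| - 1.52, 0) = 0.0
prox(-7.0235) = sign(-7.0235)*max(|-7.0235| - 1.52, 0) = -5.5035
prox(1.7676) = sign(1.7676)*max(|1.7676| - 1.52, 0) = 0.2476
prox(-1.6193) = sign(-1.6193)*max(|-1.6193| - 1.52, 0) = -0.0993
prox(x) = [0.0, -5.5035, 0.2476, -0.0993]
||prox(x)||_1 = 0.0 + 5.5035 + 0.2476 + 0.0993 = 5.8504


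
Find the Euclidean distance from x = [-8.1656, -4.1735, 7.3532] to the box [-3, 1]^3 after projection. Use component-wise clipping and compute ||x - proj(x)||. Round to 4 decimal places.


Project each component onto [-3, 1].
clip(-8.1656) = -3.0, clip(-4.1735) = -3.0, clip(7.3532) = 1.0
Projection = [-3.0, -3.0, 1.0]
Squared diffs: [26.6834, 1.3771, 40.3632]
Distance = sqrt(68.4237) = 8.2719


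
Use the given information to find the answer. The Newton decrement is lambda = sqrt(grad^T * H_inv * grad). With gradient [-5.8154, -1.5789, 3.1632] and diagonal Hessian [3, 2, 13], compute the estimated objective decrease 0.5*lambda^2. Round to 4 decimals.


Step 1: H is diagonal, so H^(-1) * g = [-1.9385, -0.7895, 0.2433].
Step 2: g^T H^(-1) g = sum_i g_i^2 / H_ii
  = (-5.8154)^2/3 + (-1.5789)^2/2 + (3.1632)^2/13
  = 11.273 + 1.2465 + 0.7697 = 13.2891
Step 3: Objective decrease = 0.5 * g^T H^(-1) g = 6.6446


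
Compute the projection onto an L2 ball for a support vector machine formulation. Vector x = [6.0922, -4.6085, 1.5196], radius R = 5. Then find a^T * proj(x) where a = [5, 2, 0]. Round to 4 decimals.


Step 1: Compute ||x|| (intermediates to 6 decimals).
||x|| = sqrt(6.0922^2 + (-4.6085)^2 + 1.5196^2) = 7.788604
Step 2: Project.
Since ||x|| > R, scale = R/||x|| = 5/7.788604 = 0.641964, proj(x) = scale * x
proj(x) = [3.910973, -2.958491, 0.975528]
Step 3: Dot product.
a^T * proj(x) = 5*3.910973 + 2*(-2.958491) + 0*0.975528 = 13.6379


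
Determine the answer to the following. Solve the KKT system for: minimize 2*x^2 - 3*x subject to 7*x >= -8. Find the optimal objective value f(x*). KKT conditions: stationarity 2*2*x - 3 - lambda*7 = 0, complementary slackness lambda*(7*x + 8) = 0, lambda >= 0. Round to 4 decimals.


Step 1: Try lambda = 0 (constraint inactive).
Stationarity: 2*2*x - 3 = 0
x* = 3/(2*2) = 0.75
Check constraint: 7*0.75 = 5.25 >= -8 -- satisfied.
Step 2: Compute optimal value.
f(x*) = 2*0.75^2 - 3*0.75 = -1.125
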